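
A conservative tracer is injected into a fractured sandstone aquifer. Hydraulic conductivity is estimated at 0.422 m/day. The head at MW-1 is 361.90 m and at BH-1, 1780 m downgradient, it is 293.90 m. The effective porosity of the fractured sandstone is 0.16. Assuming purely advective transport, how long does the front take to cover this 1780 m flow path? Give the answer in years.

48.4

Hydraulic gradient i = (361.90 − 293.90) / 1780 = 68 / 1780 = 0.03820.
Darcy flux q = K · i = 0.4220 × 0.03820 = 0.01612 m/day.
Seepage velocity v = q / n_e = 0.01612 / 0.16 = 0.1008 m/day.
Travel time t = L / v = 1780 / 0.1008 = 17666 days = 48.37 years.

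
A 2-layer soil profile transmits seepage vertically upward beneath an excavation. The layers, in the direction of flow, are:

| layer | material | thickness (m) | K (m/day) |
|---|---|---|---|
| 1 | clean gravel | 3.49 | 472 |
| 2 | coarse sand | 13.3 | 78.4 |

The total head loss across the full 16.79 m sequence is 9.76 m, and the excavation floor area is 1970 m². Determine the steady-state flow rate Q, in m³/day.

109000

Flow is perpendicular to layering, so the layers act in series and the equivalent K is the thickness-weighted harmonic mean.
Total thickness L = 3.49 + 13.3 = 16.79 m.
Σ(b_i/K_i) = 3.49/472 + 13.3/78.4 = 0.1770 d.
K_eq = L / Σ(b_i/K_i) = 16.79 / 0.1770 = 94.84 m/day.
Q = K_eq · A · (Δh/L) = 94.84 × 1970 × (9.76/16.79) = 1.086e+05 m³/day.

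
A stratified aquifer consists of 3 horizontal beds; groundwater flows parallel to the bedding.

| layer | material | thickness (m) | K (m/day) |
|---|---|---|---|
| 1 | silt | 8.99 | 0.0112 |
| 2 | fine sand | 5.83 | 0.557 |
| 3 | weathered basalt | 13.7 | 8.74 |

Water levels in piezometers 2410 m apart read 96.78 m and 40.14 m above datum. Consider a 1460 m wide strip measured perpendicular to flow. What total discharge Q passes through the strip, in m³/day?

4220

Flow is parallel to layering, so each bed carries its own Darcy discharge and the transmissivities add.
Σ(K_i·b_i) = 0.0112×8.99 + 0.557×5.83 + 8.74×13.7 = 123.1 m²/day.
Hydraulic gradient i = (96.78 − 40.14) / 2410 = 56.64 / 2410 = 0.02350.
Q = Σ(K_i·b_i) · W · i = 123.1 × 1460 × 0.02350 = 4223 m³/day.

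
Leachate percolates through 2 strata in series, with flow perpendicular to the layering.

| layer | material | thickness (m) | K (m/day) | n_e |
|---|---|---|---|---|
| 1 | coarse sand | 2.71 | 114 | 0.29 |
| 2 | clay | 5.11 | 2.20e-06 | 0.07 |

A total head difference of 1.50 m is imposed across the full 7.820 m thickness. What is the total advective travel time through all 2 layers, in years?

With flow normal to the layers, continuity requires the same specific discharge q through every layer.
Σ(b_i/K_i) = 2.71/114 + 5.11/2.20e-06 = 2.323e+06 d.
q = Δh / Σ(b_i/K_i) = 1.50 / 2.323e+06 = 6.458e-07 m/day.
In each layer the seepage velocity is v_i = q/n_i, so the layer transit time is t_i = b_i·n_i / q:
  layer 1 (coarse sand): t_1 = 2.71 × 0.29 / 6.458e-07 = 1.217e+06 d
  layer 2 (clay): t_2 = 5.11 × 0.07 / 6.458e-07 = 5.539e+05 d
Total t = Σ t_i = 1.771e+06 days = 4848 years.

4850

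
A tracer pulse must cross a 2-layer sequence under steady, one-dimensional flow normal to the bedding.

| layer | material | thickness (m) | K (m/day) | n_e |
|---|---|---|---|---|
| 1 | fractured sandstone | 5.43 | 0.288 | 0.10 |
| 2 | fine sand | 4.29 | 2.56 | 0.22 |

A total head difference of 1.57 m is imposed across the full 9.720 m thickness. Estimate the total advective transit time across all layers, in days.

19.4

With flow normal to the layers, continuity requires the same specific discharge q through every layer.
Σ(b_i/K_i) = 5.43/0.288 + 4.29/2.56 = 20.53 d.
q = Δh / Σ(b_i/K_i) = 1.57 / 20.53 = 0.07647 m/day.
In each layer the seepage velocity is v_i = q/n_i, so the layer transit time is t_i = b_i·n_i / q:
  layer 1 (fractured sandstone): t_1 = 5.43 × 0.10 / 0.07647 = 7.100 d
  layer 2 (fine sand): t_2 = 4.29 × 0.22 / 0.07647 = 12.34 d
Total t = Σ t_i = 19.44 days.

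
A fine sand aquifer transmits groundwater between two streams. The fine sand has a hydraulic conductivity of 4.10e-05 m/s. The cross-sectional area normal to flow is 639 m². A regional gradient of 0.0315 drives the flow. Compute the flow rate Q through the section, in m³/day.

Convert K: 4.10e-05 m/s × 86400 = 3.542 m/day.
Hydraulic gradient i = 0.0315.
Darcy's law: Q = K · A · i = 3.542 × 639.0 × 0.03150 = 71.30 m³/day.

71.3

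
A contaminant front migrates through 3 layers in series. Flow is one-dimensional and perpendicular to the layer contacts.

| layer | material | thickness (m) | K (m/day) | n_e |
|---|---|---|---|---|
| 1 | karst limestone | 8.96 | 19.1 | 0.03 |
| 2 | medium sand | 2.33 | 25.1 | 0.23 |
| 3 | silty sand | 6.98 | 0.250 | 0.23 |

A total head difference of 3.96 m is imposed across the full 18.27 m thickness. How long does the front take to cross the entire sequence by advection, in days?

With flow normal to the layers, continuity requires the same specific discharge q through every layer.
Σ(b_i/K_i) = 8.96/19.1 + 2.33/25.1 + 6.98/0.250 = 28.48 d.
q = Δh / Σ(b_i/K_i) = 3.96 / 28.48 = 0.1390 m/day.
In each layer the seepage velocity is v_i = q/n_i, so the layer transit time is t_i = b_i·n_i / q:
  layer 1 (karst limestone): t_1 = 8.96 × 0.03 / 0.1390 = 1.933 d
  layer 2 (medium sand): t_2 = 2.33 × 0.23 / 0.1390 = 3.854 d
  layer 3 (silty sand): t_3 = 6.98 × 0.23 / 0.1390 = 11.55 d
Total t = Σ t_i = 17.33 days.

17.3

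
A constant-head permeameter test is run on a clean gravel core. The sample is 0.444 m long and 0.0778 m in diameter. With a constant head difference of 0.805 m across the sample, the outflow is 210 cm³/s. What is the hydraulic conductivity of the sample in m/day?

Cross-sectional area A = π·(d/2)² = π × (0.0778/2)² = 0.004754 m².
Convert discharge: 210 cm³/s = 0.0002100 m³/s.
Darcy's law rearranged: K = Q·L / (A·Δh) = 0.0002100 × 0.444 / (0.004754 × 0.805) = 0.02436 m/s = 2105 m/day.

2110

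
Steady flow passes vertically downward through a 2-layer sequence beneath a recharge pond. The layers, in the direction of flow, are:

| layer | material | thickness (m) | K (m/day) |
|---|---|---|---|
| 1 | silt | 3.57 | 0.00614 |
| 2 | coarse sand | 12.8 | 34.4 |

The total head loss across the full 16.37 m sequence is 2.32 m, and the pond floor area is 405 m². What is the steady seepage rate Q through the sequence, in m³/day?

Flow is perpendicular to layering, so the layers act in series and the equivalent K is the thickness-weighted harmonic mean.
Total thickness L = 3.57 + 12.8 = 16.37 m.
Σ(b_i/K_i) = 3.57/0.00614 + 12.8/34.4 = 581.8 d.
K_eq = L / Σ(b_i/K_i) = 16.37 / 581.8 = 0.02814 m/day.
Q = K_eq · A · (Δh/L) = 0.02814 × 405 × (2.32/16.37) = 1.615 m³/day.

1.61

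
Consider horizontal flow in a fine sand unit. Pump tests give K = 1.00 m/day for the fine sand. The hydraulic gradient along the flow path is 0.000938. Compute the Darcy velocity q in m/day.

0.000938

Hydraulic gradient i = 0.000938.
Specific discharge q = K · i = 1.000 × 0.0009380 = 0.0009380 m/day.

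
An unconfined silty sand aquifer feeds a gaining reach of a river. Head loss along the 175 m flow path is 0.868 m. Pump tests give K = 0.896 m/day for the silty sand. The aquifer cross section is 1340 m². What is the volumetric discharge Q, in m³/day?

5.96

Hydraulic gradient i = Δh / L = 0.868 / 175 = 0.004960.
Darcy's law: Q = K · A · i = 0.8960 × 1340 × 0.004960 = 5.955 m³/day.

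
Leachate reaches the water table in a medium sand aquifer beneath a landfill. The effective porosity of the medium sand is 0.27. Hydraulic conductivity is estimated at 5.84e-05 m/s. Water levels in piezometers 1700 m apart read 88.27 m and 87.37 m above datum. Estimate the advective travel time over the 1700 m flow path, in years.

470

Convert K: 5.84e-05 m/s × 86400 = 5.046 m/day.
Hydraulic gradient i = (88.27 − 87.37) / 1700 = 0.9 / 1700 = 0.0005294.
Darcy flux q = K · i = 5.046 × 0.0005294 = 0.002671 m/day.
Seepage velocity v = q / n_e = 0.002671 / 0.27 = 0.009894 m/day.
Travel time t = L / v = 1700 / 0.009894 = 1.718e+05 days = 470.4 years.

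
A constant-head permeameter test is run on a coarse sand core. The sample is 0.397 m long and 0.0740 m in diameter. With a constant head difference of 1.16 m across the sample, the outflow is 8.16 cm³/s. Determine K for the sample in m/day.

Cross-sectional area A = π·(d/2)² = π × (0.0740/2)² = 0.004301 m².
Convert discharge: 8.16 cm³/s = 8.160e-06 m³/s.
Darcy's law rearranged: K = Q·L / (A·Δh) = 8.160e-06 × 0.397 / (0.004301 × 1.16) = 0.0006493 m/s = 56.10 m/day.

56.1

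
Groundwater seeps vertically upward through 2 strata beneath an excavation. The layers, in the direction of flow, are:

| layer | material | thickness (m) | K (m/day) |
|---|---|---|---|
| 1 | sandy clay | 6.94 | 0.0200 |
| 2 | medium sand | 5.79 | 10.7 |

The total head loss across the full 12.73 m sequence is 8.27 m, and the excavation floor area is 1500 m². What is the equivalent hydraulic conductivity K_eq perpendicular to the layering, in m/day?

Flow is perpendicular to layering, so the layers act in series and the equivalent K is the thickness-weighted harmonic mean.
Total thickness L = 6.94 + 5.79 = 12.73 m.
Σ(b_i/K_i) = 6.94/0.0200 + 5.79/10.7 = 347.5 d.
K_eq = L / Σ(b_i/K_i) = 12.73 / 347.5 = 0.03663 m/day.

0.0366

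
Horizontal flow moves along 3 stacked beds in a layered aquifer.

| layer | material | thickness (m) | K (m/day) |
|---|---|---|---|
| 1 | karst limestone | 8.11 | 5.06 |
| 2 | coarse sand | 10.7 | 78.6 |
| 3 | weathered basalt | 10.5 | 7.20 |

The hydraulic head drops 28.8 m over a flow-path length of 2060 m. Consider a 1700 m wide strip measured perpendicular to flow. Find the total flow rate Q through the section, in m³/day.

Flow is parallel to layering, so each bed carries its own Darcy discharge and the transmissivities add.
Σ(K_i·b_i) = 5.06×8.11 + 78.6×10.7 + 7.20×10.5 = 957.7 m²/day.
Hydraulic gradient i = Δh / L = 28.8 / 2060 = 0.01398.
Q = Σ(K_i·b_i) · W · i = 957.7 × 1700 × 0.01398 = 22761 m³/day.

22800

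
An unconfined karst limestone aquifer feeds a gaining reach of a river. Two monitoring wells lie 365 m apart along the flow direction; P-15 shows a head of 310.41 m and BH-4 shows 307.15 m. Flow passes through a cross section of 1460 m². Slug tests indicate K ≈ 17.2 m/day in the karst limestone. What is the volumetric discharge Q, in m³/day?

224

Hydraulic gradient i = (310.41 − 307.15) / 365 = 3.26 / 365 = 0.008932.
Darcy's law: Q = K · A · i = 17.20 × 1460 × 0.008932 = 224.3 m³/day.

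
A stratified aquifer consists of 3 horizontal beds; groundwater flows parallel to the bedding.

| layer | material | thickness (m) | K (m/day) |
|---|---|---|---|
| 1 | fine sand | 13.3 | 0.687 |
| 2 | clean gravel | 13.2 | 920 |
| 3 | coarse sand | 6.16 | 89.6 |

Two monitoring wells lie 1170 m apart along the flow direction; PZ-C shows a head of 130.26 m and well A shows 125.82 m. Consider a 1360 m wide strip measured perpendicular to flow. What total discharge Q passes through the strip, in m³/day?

65600

Flow is parallel to layering, so each bed carries its own Darcy discharge and the transmissivities add.
Σ(K_i·b_i) = 0.687×13.3 + 920×13.2 + 89.6×6.16 = 12705 m²/day.
Hydraulic gradient i = (130.26 − 125.82) / 1170 = 4.44 / 1170 = 0.003795.
Q = Σ(K_i·b_i) · W · i = 12705 × 1360 × 0.003795 = 65571 m³/day.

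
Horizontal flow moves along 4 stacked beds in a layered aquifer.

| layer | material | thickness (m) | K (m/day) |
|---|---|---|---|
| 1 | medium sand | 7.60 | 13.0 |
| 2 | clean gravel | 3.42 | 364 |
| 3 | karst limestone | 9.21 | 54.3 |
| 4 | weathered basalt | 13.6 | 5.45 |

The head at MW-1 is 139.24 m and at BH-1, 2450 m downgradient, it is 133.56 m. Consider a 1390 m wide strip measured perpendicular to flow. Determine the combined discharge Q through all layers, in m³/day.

6180

Flow is parallel to layering, so each bed carries its own Darcy discharge and the transmissivities add.
Σ(K_i·b_i) = 13.0×7.60 + 364×3.42 + 54.3×9.21 + 5.45×13.6 = 1918 m²/day.
Hydraulic gradient i = (139.24 − 133.56) / 2450 = 5.68 / 2450 = 0.002318.
Q = Σ(K_i·b_i) · W · i = 1918 × 1390 × 0.002318 = 6181 m³/day.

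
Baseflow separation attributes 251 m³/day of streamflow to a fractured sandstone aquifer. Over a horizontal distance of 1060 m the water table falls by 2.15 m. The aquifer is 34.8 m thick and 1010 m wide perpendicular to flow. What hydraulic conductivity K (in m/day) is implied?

3.52

Cross-sectional area A = 1010 × 34.8 = 35148 m².
Hydraulic gradient i = Δh / L = 2.15 / 1060 = 0.002028.
From Q = K·A·i, K = Q / (A·i) = 251 / (35148 × 0.002028) = 3.521 m/day.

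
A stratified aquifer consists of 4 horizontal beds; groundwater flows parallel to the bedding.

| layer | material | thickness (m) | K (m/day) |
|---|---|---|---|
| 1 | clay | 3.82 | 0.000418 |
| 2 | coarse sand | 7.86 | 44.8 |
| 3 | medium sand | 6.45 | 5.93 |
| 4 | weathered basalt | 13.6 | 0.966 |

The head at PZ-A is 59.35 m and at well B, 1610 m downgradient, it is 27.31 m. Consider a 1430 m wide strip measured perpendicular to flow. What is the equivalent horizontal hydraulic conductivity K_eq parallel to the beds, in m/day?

Flow is parallel to layering, so each bed carries its own Darcy discharge and the transmissivities add.
Σ(K_i·b_i) = 0.000418×3.82 + 44.8×7.86 + 5.93×6.45 + 0.966×13.6 = 403.5 m²/day.
Total thickness b = 31.73 m, so K_eq = Σ(K_i·b_i)/b = 12.72 m/day.

12.7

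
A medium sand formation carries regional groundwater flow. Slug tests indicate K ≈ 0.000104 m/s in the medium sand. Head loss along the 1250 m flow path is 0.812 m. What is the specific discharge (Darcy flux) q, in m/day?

0.00584

Convert K: 0.000104 m/s × 86400 = 8.986 m/day.
Hydraulic gradient i = Δh / L = 0.812 / 1250 = 0.0006496.
Specific discharge q = K · i = 8.986 × 0.0006496 = 0.005837 m/day.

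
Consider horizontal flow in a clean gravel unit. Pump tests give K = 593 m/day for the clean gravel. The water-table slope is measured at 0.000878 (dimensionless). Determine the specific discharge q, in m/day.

0.521

Hydraulic gradient i = 0.000878.
Specific discharge q = K · i = 593.0 × 0.0008780 = 0.5207 m/day.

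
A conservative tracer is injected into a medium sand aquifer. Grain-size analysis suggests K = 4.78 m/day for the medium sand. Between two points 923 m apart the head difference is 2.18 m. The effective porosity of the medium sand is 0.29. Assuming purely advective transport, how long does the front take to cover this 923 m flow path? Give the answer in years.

Hydraulic gradient i = Δh / L = 2.18 / 923 = 0.002362.
Darcy flux q = K · i = 4.780 × 0.002362 = 0.01129 m/day.
Seepage velocity v = q / n_e = 0.01129 / 0.29 = 0.03893 m/day.
Travel time t = L / v = 923 / 0.03893 = 23709 days = 64.91 years.

64.9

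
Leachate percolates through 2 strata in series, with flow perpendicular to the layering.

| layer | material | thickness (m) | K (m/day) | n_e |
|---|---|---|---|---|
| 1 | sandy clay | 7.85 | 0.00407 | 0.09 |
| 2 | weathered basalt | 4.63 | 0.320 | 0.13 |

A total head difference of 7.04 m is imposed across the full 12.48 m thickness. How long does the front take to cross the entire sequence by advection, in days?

361

With flow normal to the layers, continuity requires the same specific discharge q through every layer.
Σ(b_i/K_i) = 7.85/0.00407 + 4.63/0.320 = 1943 d.
q = Δh / Σ(b_i/K_i) = 7.04 / 1943 = 0.003623 m/day.
In each layer the seepage velocity is v_i = q/n_i, so the layer transit time is t_i = b_i·n_i / q:
  layer 1 (sandy clay): t_1 = 7.85 × 0.09 / 0.003623 = 195.0 d
  layer 2 (weathered basalt): t_2 = 4.63 × 0.13 / 0.003623 = 166.1 d
Total t = Σ t_i = 361.2 days.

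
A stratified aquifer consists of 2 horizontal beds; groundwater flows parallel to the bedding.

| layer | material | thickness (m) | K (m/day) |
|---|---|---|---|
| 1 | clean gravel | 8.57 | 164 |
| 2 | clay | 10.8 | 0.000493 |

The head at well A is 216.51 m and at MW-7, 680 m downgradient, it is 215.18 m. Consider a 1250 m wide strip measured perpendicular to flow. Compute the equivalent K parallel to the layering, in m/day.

72.6

Flow is parallel to layering, so each bed carries its own Darcy discharge and the transmissivities add.
Σ(K_i·b_i) = 164×8.57 + 0.000493×10.8 = 1405 m²/day.
Total thickness b = 19.37 m, so K_eq = Σ(K_i·b_i)/b = 72.56 m/day.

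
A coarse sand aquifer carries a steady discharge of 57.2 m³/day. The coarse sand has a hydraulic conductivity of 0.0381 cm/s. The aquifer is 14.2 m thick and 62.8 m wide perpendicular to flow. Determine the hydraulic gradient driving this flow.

0.00195

Convert K: 0.0381 cm/s × 864 = 32.92 m/day.
Cross-sectional area A = 62.8 × 14.2 = 891.8 m².
From Q = K·A·i, i = Q / (K·A) = 57.2 / (32.92 × 891.8) = 0.001949.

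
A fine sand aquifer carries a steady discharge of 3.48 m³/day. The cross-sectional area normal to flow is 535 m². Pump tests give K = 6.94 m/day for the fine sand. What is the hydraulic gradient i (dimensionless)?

From Q = K·A·i, i = Q / (K·A) = 3.48 / (6.940 × 535.0) = 0.0009373.

0.000937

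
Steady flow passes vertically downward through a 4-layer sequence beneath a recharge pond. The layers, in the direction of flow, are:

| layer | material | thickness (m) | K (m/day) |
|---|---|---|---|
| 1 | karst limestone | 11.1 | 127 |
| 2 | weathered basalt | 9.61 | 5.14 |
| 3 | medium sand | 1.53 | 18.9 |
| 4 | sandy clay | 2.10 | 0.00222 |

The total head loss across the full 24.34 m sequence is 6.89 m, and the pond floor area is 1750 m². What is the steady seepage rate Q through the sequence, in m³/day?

Flow is perpendicular to layering, so the layers act in series and the equivalent K is the thickness-weighted harmonic mean.
Total thickness L = 11.1 + 9.61 + 1.53 + 2.10 = 24.34 m.
Σ(b_i/K_i) = 11.1/127 + 9.61/5.14 + 1.53/18.9 + 2.10/0.00222 = 948.0 d.
K_eq = L / Σ(b_i/K_i) = 24.34 / 948.0 = 0.02568 m/day.
Q = K_eq · A · (Δh/L) = 0.02568 × 1750 × (6.89/24.34) = 12.72 m³/day.

12.7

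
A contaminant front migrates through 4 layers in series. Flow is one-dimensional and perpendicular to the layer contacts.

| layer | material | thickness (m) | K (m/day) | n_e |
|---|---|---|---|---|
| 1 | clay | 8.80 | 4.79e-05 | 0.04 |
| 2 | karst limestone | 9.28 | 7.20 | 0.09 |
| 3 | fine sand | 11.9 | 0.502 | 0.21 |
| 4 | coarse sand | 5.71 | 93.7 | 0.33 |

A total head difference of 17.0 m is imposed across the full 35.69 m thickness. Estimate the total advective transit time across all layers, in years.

With flow normal to the layers, continuity requires the same specific discharge q through every layer.
Σ(b_i/K_i) = 8.80/4.79e-05 + 9.28/7.20 + 11.9/0.502 + 5.71/93.7 = 1.837e+05 d.
q = Δh / Σ(b_i/K_i) = 17.0 / 1.837e+05 = 9.252e-05 m/day.
In each layer the seepage velocity is v_i = q/n_i, so the layer transit time is t_i = b_i·n_i / q:
  layer 1 (clay): t_1 = 8.80 × 0.04 / 9.252e-05 = 3805 d
  layer 2 (karst limestone): t_2 = 9.28 × 0.09 / 9.252e-05 = 9027 d
  layer 3 (fine sand): t_3 = 11.9 × 0.21 / 9.252e-05 = 27010 d
  layer 4 (coarse sand): t_4 = 5.71 × 0.33 / 9.252e-05 = 20366 d
Total t = Σ t_i = 60208 days = 164.8 years.

165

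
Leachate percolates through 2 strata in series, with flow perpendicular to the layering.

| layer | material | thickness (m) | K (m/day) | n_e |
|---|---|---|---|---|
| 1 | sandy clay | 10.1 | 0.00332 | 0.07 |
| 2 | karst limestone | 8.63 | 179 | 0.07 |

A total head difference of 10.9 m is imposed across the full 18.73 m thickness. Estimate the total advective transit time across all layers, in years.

1.00

With flow normal to the layers, continuity requires the same specific discharge q through every layer.
Σ(b_i/K_i) = 10.1/0.00332 + 8.63/179 = 3042 d.
q = Δh / Σ(b_i/K_i) = 10.9 / 3042 = 0.003583 m/day.
In each layer the seepage velocity is v_i = q/n_i, so the layer transit time is t_i = b_i·n_i / q:
  layer 1 (sandy clay): t_1 = 10.1 × 0.07 / 0.003583 = 197.3 d
  layer 2 (karst limestone): t_2 = 8.63 × 0.07 / 0.003583 = 168.6 d
Total t = Σ t_i = 365.9 days = 1.002 years.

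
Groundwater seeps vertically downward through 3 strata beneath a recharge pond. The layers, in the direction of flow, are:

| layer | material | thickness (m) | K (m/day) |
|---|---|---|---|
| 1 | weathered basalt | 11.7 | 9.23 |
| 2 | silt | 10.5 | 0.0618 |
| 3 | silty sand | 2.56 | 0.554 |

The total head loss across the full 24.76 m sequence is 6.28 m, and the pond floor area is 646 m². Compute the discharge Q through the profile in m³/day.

23.1

Flow is perpendicular to layering, so the layers act in series and the equivalent K is the thickness-weighted harmonic mean.
Total thickness L = 11.7 + 10.5 + 2.56 = 24.76 m.
Σ(b_i/K_i) = 11.7/9.23 + 10.5/0.0618 + 2.56/0.554 = 175.8 d.
K_eq = L / Σ(b_i/K_i) = 24.76 / 175.8 = 0.1408 m/day.
Q = K_eq · A · (Δh/L) = 0.1408 × 646 × (6.28/24.76) = 23.08 m³/day.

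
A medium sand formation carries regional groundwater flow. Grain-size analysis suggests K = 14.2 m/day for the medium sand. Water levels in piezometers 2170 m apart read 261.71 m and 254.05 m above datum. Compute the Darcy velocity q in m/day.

Hydraulic gradient i = (261.71 − 254.05) / 2170 = 7.66 / 2170 = 0.003530.
Specific discharge q = K · i = 14.20 × 0.003530 = 0.05013 m/day.

0.0501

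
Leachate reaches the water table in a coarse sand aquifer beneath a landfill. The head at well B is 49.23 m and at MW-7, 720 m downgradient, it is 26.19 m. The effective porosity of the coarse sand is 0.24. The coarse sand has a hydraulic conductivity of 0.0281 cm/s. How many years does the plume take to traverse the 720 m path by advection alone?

0.609

Convert K: 0.0281 cm/s × 864 = 24.28 m/day.
Hydraulic gradient i = (49.23 − 26.19) / 720 = 23.04 / 720 = 0.03200.
Darcy flux q = K · i = 24.28 × 0.03200 = 0.7769 m/day.
Seepage velocity v = q / n_e = 0.7769 / 0.24 = 3.237 m/day.
Travel time t = L / v = 720 / 3.237 = 222.4 days = 0.6090 years.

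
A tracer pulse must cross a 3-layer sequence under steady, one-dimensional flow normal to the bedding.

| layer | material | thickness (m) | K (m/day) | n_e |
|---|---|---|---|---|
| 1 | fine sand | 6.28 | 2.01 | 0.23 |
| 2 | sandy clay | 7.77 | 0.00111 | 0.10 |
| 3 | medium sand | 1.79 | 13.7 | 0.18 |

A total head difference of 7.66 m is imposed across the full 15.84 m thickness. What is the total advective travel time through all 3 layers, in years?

6.37

With flow normal to the layers, continuity requires the same specific discharge q through every layer.
Σ(b_i/K_i) = 6.28/2.01 + 7.77/0.00111 + 1.79/13.7 = 7003 d.
q = Δh / Σ(b_i/K_i) = 7.66 / 7003 = 0.001094 m/day.
In each layer the seepage velocity is v_i = q/n_i, so the layer transit time is t_i = b_i·n_i / q:
  layer 1 (fine sand): t_1 = 6.28 × 0.23 / 0.001094 = 1321 d
  layer 2 (sandy clay): t_2 = 7.77 × 0.10 / 0.001094 = 710.4 d
  layer 3 (medium sand): t_3 = 1.79 × 0.18 / 0.001094 = 294.6 d
Total t = Σ t_i = 2326 days = 6.367 years.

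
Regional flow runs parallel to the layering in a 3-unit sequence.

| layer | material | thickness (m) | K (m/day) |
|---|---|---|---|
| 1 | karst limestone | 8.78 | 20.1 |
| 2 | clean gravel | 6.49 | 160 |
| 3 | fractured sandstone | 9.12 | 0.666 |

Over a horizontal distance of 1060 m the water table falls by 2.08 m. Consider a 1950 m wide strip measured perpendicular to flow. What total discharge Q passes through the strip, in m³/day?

Flow is parallel to layering, so each bed carries its own Darcy discharge and the transmissivities add.
Σ(K_i·b_i) = 20.1×8.78 + 160×6.49 + 0.666×9.12 = 1221 m²/day.
Hydraulic gradient i = Δh / L = 2.08 / 1060 = 0.001962.
Q = Σ(K_i·b_i) · W · i = 1221 × 1950 × 0.001962 = 4672 m³/day.

4670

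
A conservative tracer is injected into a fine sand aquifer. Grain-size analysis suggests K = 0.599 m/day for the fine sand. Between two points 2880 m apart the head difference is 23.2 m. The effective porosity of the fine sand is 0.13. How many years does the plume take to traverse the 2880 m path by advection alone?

Hydraulic gradient i = Δh / L = 23.2 / 2880 = 0.008056.
Darcy flux q = K · i = 0.5990 × 0.008056 = 0.004825 m/day.
Seepage velocity v = q / n_e = 0.004825 / 0.13 = 0.03712 m/day.
Travel time t = L / v = 2880 / 0.03712 = 77591 days = 212.4 years.

212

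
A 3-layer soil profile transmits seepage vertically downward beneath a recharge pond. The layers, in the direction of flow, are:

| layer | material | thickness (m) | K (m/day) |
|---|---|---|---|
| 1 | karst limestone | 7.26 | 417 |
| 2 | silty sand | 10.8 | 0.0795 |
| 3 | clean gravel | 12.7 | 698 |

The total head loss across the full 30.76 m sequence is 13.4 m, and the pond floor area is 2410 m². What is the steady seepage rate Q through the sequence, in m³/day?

238

Flow is perpendicular to layering, so the layers act in series and the equivalent K is the thickness-weighted harmonic mean.
Total thickness L = 7.26 + 10.8 + 12.7 = 30.76 m.
Σ(b_i/K_i) = 7.26/417 + 10.8/0.0795 + 12.7/698 = 135.9 d.
K_eq = L / Σ(b_i/K_i) = 30.76 / 135.9 = 0.2264 m/day.
Q = K_eq · A · (Δh/L) = 0.2264 × 2410 × (13.4/30.76) = 237.7 m³/day.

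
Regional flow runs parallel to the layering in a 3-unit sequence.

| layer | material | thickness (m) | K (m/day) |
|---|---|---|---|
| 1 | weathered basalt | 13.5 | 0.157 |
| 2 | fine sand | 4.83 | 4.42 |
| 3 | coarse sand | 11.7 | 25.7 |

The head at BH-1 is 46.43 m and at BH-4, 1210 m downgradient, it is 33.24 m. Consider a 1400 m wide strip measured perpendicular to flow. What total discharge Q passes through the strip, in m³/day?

Flow is parallel to layering, so each bed carries its own Darcy discharge and the transmissivities add.
Σ(K_i·b_i) = 0.157×13.5 + 4.42×4.83 + 25.7×11.7 = 324.2 m²/day.
Hydraulic gradient i = (46.43 − 33.24) / 1210 = 13.19 / 1210 = 0.01090.
Q = Σ(K_i·b_i) · W · i = 324.2 × 1400 × 0.01090 = 4947 m³/day.

4950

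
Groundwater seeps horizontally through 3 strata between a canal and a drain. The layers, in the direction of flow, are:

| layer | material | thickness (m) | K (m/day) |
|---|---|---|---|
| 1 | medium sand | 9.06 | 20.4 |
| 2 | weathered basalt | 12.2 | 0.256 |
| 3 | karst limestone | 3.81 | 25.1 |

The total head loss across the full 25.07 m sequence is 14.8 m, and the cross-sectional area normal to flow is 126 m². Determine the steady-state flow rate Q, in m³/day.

Flow is perpendicular to layering, so the layers act in series and the equivalent K is the thickness-weighted harmonic mean.
Total thickness L = 9.06 + 12.2 + 3.81 = 25.07 m.
Σ(b_i/K_i) = 9.06/20.4 + 12.2/0.256 + 3.81/25.1 = 48.25 d.
K_eq = L / Σ(b_i/K_i) = 25.07 / 48.25 = 0.5196 m/day.
Q = K_eq · A · (Δh/L) = 0.5196 × 126 × (14.8/25.07) = 38.65 m³/day.

38.6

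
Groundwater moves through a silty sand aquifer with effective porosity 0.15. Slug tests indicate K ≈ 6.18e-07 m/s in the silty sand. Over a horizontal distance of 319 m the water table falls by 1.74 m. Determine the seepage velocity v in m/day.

0.00194

Convert K: 6.18e-07 m/s × 86400 = 0.05340 m/day.
Hydraulic gradient i = Δh / L = 1.74 / 319 = 0.005455.
Darcy flux q = K · i = 0.05340 × 0.005455 = 0.0002912 m/day.
Seepage velocity v = q / n_e = 0.0002912 / 0.15 = 0.001942 m/day.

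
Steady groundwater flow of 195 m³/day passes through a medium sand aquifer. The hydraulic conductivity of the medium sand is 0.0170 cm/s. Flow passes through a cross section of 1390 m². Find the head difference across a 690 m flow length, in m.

6.59

Convert K: 0.0170 cm/s × 864 = 14.69 m/day.
From Q = K·A·i, i = Q / (K·A) = 195 / (14.69 × 1390) = 0.009551.
Head loss Δh = i · L = 0.009551 × 690 = 6.590 m.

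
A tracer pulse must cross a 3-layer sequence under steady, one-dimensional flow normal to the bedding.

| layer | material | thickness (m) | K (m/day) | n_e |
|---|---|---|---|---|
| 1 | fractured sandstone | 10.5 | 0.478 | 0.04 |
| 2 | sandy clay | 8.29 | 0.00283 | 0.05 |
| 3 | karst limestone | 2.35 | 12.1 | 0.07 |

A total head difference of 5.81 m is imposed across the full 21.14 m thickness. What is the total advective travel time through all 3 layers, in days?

507

With flow normal to the layers, continuity requires the same specific discharge q through every layer.
Σ(b_i/K_i) = 10.5/0.478 + 8.29/0.00283 + 2.35/12.1 = 2951 d.
q = Δh / Σ(b_i/K_i) = 5.81 / 2951 = 0.001968 m/day.
In each layer the seepage velocity is v_i = q/n_i, so the layer transit time is t_i = b_i·n_i / q:
  layer 1 (fractured sandstone): t_1 = 10.5 × 0.04 / 0.001968 = 213.4 d
  layer 2 (sandy clay): t_2 = 8.29 × 0.05 / 0.001968 = 210.6 d
  layer 3 (karst limestone): t_3 = 2.35 × 0.07 / 0.001968 = 83.57 d
Total t = Σ t_i = 507.5 days.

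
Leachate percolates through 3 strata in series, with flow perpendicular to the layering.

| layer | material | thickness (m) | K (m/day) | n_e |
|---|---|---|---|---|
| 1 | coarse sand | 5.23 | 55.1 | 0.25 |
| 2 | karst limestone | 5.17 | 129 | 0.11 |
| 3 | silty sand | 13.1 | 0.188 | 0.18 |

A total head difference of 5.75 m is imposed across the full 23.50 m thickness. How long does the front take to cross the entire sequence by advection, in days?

51.4

With flow normal to the layers, continuity requires the same specific discharge q through every layer.
Σ(b_i/K_i) = 5.23/55.1 + 5.17/129 + 13.1/0.188 = 69.82 d.
q = Δh / Σ(b_i/K_i) = 5.75 / 69.82 = 0.08236 m/day.
In each layer the seepage velocity is v_i = q/n_i, so the layer transit time is t_i = b_i·n_i / q:
  layer 1 (coarse sand): t_1 = 5.23 × 0.25 / 0.08236 = 15.88 d
  layer 2 (karst limestone): t_2 = 5.17 × 0.11 / 0.08236 = 6.905 d
  layer 3 (silty sand): t_3 = 13.1 × 0.18 / 0.08236 = 28.63 d
Total t = Σ t_i = 51.41 days.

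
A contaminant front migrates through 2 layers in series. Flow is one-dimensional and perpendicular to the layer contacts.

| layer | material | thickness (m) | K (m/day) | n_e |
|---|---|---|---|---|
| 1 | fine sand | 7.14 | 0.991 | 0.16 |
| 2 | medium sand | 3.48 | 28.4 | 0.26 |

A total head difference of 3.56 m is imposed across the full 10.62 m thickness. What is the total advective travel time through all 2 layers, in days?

4.21

With flow normal to the layers, continuity requires the same specific discharge q through every layer.
Σ(b_i/K_i) = 7.14/0.991 + 3.48/28.4 = 7.327 d.
q = Δh / Σ(b_i/K_i) = 3.56 / 7.327 = 0.4858 m/day.
In each layer the seepage velocity is v_i = q/n_i, so the layer transit time is t_i = b_i·n_i / q:
  layer 1 (fine sand): t_1 = 7.14 × 0.16 / 0.4858 = 2.351 d
  layer 2 (medium sand): t_2 = 3.48 × 0.26 / 0.4858 = 1.862 d
Total t = Σ t_i = 4.214 days.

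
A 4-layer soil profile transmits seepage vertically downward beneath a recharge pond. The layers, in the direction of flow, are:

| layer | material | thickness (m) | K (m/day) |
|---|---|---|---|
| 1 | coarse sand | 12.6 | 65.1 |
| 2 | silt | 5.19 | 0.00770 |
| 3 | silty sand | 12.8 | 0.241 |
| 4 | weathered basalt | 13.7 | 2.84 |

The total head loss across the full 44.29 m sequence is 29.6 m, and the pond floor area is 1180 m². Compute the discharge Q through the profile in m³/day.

47.7

Flow is perpendicular to layering, so the layers act in series and the equivalent K is the thickness-weighted harmonic mean.
Total thickness L = 12.6 + 5.19 + 12.8 + 13.7 = 44.29 m.
Σ(b_i/K_i) = 12.6/65.1 + 5.19/0.00770 + 12.8/0.241 + 13.7/2.84 = 732.2 d.
K_eq = L / Σ(b_i/K_i) = 44.29 / 732.2 = 0.06049 m/day.
Q = K_eq · A · (Δh/L) = 0.06049 × 1180 × (29.6/44.29) = 47.71 m³/day.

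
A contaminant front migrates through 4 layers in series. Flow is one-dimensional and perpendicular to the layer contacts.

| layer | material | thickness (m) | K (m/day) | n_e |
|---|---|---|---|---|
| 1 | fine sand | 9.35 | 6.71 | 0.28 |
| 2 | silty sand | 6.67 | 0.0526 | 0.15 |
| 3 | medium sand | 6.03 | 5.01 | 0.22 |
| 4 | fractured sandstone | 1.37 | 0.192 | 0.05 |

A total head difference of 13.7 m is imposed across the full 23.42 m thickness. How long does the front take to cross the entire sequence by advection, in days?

With flow normal to the layers, continuity requires the same specific discharge q through every layer.
Σ(b_i/K_i) = 9.35/6.71 + 6.67/0.0526 + 6.03/5.01 + 1.37/0.192 = 136.5 d.
q = Δh / Σ(b_i/K_i) = 13.7 / 136.5 = 0.1003 m/day.
In each layer the seepage velocity is v_i = q/n_i, so the layer transit time is t_i = b_i·n_i / q:
  layer 1 (fine sand): t_1 = 9.35 × 0.28 / 0.1003 = 26.09 d
  layer 2 (silty sand): t_2 = 6.67 × 0.15 / 0.1003 = 9.971 d
  layer 3 (medium sand): t_3 = 6.03 × 0.22 / 0.1003 = 13.22 d
  layer 4 (fractured sandstone): t_4 = 1.37 × 0.05 / 0.1003 = 0.6827 d
Total t = Σ t_i = 49.97 days.

50.0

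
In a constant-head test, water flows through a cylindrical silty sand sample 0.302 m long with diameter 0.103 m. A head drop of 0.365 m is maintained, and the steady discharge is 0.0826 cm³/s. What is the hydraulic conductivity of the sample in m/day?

Cross-sectional area A = π·(d/2)² = π × (0.103/2)² = 0.008332 m².
Convert discharge: 0.0826 cm³/s = 8.260e-08 m³/s.
Darcy's law rearranged: K = Q·L / (A·Δh) = 8.260e-08 × 0.302 / (0.008332 × 0.365) = 8.202e-06 m/s = 0.7087 m/day.

0.709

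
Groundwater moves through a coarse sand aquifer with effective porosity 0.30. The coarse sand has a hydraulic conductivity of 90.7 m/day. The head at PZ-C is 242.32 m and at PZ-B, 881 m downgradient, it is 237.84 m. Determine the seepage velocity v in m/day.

Hydraulic gradient i = (242.32 − 237.84) / 881 = 4.48 / 881 = 0.005085.
Darcy flux q = K · i = 90.70 × 0.005085 = 0.4612 m/day.
Seepage velocity v = q / n_e = 0.4612 / 0.30 = 1.537 m/day.

1.54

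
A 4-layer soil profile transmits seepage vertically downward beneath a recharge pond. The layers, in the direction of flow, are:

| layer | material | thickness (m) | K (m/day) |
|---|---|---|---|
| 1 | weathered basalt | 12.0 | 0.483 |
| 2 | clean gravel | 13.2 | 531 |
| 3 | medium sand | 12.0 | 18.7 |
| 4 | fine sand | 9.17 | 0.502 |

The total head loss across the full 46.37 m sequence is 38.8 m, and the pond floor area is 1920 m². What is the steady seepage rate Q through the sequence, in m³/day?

Flow is perpendicular to layering, so the layers act in series and the equivalent K is the thickness-weighted harmonic mean.
Total thickness L = 12.0 + 13.2 + 12.0 + 9.17 = 46.37 m.
Σ(b_i/K_i) = 12.0/0.483 + 13.2/531 + 12.0/18.7 + 9.17/0.502 = 43.78 d.
K_eq = L / Σ(b_i/K_i) = 46.37 / 43.78 = 1.059 m/day.
Q = K_eq · A · (Δh/L) = 1.059 × 1920 × (38.8/46.37) = 1702 m³/day.

1700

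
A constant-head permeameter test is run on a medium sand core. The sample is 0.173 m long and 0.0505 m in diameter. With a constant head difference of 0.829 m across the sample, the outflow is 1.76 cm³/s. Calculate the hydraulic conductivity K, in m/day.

Cross-sectional area A = π·(d/2)² = π × (0.0505/2)² = 0.002003 m².
Convert discharge: 1.76 cm³/s = 1.760e-06 m³/s.
Darcy's law rearranged: K = Q·L / (A·Δh) = 1.760e-06 × 0.173 / (0.002003 × 0.829) = 0.0001834 m/s = 15.84 m/day.

15.8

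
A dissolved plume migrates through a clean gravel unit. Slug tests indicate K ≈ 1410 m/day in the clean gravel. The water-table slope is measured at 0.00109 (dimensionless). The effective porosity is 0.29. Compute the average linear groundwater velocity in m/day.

5.30

Hydraulic gradient i = 0.00109.
Darcy flux q = K · i = 1410 × 0.001090 = 1.537 m/day.
Seepage velocity v = q / n_e = 1.537 / 0.29 = 5.300 m/day.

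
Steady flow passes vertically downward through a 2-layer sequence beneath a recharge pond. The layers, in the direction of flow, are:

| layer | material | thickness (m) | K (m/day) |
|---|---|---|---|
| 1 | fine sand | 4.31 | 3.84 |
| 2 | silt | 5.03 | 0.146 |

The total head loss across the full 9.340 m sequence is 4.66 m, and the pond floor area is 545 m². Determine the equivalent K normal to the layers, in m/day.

Flow is perpendicular to layering, so the layers act in series and the equivalent K is the thickness-weighted harmonic mean.
Total thickness L = 4.31 + 5.03 = 9.340 m.
Σ(b_i/K_i) = 4.31/3.84 + 5.03/0.146 = 35.57 d.
K_eq = L / Σ(b_i/K_i) = 9.340 / 35.57 = 0.2625 m/day.

0.263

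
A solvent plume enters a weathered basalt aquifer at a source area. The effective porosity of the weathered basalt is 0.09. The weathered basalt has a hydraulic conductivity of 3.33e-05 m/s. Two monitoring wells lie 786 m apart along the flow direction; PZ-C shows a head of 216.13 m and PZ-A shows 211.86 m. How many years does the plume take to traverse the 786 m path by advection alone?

Convert K: 3.33e-05 m/s × 86400 = 2.877 m/day.
Hydraulic gradient i = (216.13 − 211.86) / 786 = 4.27 / 786 = 0.005433.
Darcy flux q = K · i = 2.877 × 0.005433 = 0.01563 m/day.
Seepage velocity v = q / n_e = 0.01563 / 0.09 = 0.1737 m/day.
Travel time t = L / v = 786 / 0.1737 = 4526 days = 12.39 years.

12.4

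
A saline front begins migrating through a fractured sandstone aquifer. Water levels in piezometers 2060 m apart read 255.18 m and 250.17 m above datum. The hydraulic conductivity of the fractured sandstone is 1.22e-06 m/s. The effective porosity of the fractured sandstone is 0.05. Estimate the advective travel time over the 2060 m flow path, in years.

Convert K: 1.22e-06 m/s × 86400 = 0.1054 m/day.
Hydraulic gradient i = (255.18 − 250.17) / 2060 = 5.01 / 2060 = 0.002432.
Darcy flux q = K · i = 0.1054 × 0.002432 = 0.0002564 m/day.
Seepage velocity v = q / n_e = 0.0002564 / 0.05 = 0.005127 m/day.
Travel time t = L / v = 2060 / 0.005127 = 4.018e+05 days = 1100 years.

1100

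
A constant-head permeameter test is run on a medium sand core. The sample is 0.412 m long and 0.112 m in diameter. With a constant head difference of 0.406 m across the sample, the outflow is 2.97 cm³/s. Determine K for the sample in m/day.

26.4

Cross-sectional area A = π·(d/2)² = π × (0.112/2)² = 0.009852 m².
Convert discharge: 2.97 cm³/s = 2.970e-06 m³/s.
Darcy's law rearranged: K = Q·L / (A·Δh) = 2.970e-06 × 0.412 / (0.009852 × 0.406) = 0.0003059 m/s = 26.43 m/day.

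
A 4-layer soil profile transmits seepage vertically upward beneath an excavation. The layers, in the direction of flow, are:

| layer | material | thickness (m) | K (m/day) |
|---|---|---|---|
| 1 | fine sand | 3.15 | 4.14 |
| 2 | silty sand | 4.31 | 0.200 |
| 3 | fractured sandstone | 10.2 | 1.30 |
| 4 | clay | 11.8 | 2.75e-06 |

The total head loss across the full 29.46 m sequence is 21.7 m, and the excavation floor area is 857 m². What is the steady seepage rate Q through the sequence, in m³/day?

0.00433

Flow is perpendicular to layering, so the layers act in series and the equivalent K is the thickness-weighted harmonic mean.
Total thickness L = 3.15 + 4.31 + 10.2 + 11.8 = 29.46 m.
Σ(b_i/K_i) = 3.15/4.14 + 4.31/0.200 + 10.2/1.30 + 11.8/2.75e-06 = 4.291e+06 d.
K_eq = L / Σ(b_i/K_i) = 29.46 / 4.291e+06 = 6.866e-06 m/day.
Q = K_eq · A · (Δh/L) = 6.866e-06 × 857 × (21.7/29.46) = 0.004334 m³/day.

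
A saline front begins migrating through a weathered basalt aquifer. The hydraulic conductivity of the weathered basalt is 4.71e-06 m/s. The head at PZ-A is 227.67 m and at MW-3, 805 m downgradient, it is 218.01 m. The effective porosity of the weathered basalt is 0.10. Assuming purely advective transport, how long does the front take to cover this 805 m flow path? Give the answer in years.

45.1

Convert K: 4.71e-06 m/s × 86400 = 0.4069 m/day.
Hydraulic gradient i = (227.67 − 218.01) / 805 = 9.66 / 805 = 0.01200.
Darcy flux q = K · i = 0.4069 × 0.01200 = 0.004883 m/day.
Seepage velocity v = q / n_e = 0.004883 / 0.10 = 0.04883 m/day.
Travel time t = L / v = 805 / 0.04883 = 16485 days = 45.13 years.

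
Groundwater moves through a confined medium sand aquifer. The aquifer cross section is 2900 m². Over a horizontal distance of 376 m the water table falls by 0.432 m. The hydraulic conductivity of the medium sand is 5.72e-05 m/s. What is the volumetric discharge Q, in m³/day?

16.5

Convert K: 5.72e-05 m/s × 86400 = 4.942 m/day.
Hydraulic gradient i = Δh / L = 0.432 / 376 = 0.001149.
Darcy's law: Q = K · A · i = 4.942 × 2900 × 0.001149 = 16.47 m³/day.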